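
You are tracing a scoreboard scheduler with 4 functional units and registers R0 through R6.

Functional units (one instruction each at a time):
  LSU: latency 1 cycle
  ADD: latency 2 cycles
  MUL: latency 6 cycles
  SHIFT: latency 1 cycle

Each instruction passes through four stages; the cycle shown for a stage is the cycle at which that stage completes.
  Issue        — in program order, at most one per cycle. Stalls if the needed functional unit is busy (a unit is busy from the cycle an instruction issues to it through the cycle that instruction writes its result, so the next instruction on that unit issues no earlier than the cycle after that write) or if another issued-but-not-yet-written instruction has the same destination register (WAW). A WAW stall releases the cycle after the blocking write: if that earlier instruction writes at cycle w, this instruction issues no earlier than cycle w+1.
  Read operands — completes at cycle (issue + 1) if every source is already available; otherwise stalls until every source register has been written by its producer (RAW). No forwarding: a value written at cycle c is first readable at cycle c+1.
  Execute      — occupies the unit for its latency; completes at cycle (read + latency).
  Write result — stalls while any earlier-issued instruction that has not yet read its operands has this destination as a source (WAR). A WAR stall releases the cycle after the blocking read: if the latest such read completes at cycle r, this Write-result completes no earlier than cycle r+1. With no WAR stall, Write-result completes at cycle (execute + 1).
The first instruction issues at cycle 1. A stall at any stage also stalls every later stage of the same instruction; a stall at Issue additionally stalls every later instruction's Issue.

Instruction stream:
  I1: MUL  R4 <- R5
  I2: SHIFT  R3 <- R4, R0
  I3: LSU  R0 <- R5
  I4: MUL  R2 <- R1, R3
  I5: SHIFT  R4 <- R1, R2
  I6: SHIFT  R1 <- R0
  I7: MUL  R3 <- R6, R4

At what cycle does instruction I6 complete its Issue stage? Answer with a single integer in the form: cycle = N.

t=1  I1 issues→MUL
t=2  I1 reads · I2 issues→SHIFT
t=3  I3 issues→LSU
t=4  I3 reads
t=5  I3 exec-done
t=8  I1 exec-done
t=9  I1 writes R4
t=10  I2 reads · I4 issues→MUL
t=11  I2 exec-done · I3 writes R0
t=12  I2 writes R3
t=13  I4 reads · I5 issues→SHIFT
t=19  I4 exec-done
t=20  I4 writes R2
t=21  I5 reads
t=22  I5 exec-done
t=23  I5 writes R4
t=24  I6 issues→SHIFT
t=25  I6 reads · I7 issues→MUL
t=26  I6 exec-done · I7 reads
t=27  I6 writes R1
t=32  I7 exec-done
t=33  I7 writes R3

cycle = 24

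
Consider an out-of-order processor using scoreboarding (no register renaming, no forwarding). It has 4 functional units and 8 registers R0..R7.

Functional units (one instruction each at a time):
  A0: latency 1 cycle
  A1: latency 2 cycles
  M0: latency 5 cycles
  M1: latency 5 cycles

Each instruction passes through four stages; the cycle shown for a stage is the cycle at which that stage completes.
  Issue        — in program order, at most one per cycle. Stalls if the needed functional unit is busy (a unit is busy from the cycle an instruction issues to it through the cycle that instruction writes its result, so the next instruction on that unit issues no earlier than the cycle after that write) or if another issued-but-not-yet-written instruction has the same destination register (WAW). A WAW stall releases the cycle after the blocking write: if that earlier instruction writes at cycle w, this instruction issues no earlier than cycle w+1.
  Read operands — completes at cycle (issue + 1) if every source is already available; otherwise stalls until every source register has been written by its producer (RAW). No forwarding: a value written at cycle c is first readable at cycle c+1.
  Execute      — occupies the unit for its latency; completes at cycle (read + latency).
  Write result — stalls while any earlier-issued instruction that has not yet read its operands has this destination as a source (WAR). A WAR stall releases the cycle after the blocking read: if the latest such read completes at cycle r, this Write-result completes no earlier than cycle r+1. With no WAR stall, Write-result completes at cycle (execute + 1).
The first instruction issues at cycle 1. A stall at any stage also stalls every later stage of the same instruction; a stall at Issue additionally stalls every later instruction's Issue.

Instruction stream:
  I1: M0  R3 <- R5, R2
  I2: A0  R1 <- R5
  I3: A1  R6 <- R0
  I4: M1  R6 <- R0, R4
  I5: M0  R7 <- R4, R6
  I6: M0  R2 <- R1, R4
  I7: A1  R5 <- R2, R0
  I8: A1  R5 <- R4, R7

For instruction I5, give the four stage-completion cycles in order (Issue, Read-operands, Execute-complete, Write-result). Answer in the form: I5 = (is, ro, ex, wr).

I5 = (9, 16, 21, 22)

[I1] 1/2/7/8
[I2] 2/3/4/5
[I3] 3/4/6/7
[I4] 8/9/14/15  (WAW R6: wait I3 write@7)
[I5] 9/16/21/22  (RAW R6: wait I4 write@15)
[I6] 23/24/29/30  (struct: M0 busy until I5 writes@22)
[I7] 24/31/33/34  (RAW R2: wait I6 write@30)
[I8] 35/36/38/39  (struct: A1 busy until I7 writes@34)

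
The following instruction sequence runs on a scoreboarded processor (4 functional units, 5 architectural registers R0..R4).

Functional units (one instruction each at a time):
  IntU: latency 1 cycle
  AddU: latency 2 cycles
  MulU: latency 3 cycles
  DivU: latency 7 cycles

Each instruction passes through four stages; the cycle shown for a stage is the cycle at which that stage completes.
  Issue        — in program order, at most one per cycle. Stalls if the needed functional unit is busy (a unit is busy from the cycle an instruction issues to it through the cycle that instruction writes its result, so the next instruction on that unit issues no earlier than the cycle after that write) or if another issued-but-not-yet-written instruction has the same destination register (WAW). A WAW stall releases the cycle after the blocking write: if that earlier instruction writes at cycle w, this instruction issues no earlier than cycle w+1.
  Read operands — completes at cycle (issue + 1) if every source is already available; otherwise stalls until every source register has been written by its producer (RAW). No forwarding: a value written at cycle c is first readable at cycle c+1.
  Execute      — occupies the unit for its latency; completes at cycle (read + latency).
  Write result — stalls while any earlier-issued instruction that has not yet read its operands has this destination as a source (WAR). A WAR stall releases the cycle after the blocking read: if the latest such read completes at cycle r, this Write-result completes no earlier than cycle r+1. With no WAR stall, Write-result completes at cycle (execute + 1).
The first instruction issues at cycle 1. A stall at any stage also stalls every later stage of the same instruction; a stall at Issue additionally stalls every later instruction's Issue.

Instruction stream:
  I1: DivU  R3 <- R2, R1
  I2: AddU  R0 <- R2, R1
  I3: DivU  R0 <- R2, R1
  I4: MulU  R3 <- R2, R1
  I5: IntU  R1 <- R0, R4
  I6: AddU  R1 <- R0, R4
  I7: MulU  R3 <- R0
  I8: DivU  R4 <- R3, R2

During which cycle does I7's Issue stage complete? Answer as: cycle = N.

1) issue 1, read 2, done 9, write 10
2) issue 2, read 3, done 5, write 6
3) issue 11, read 12, done 19, write 20  <struct: DivU busy until I1 writes@10>
4) issue 12, read 13, done 16, write 17
5) issue 13, read 21, done 22, write 23  <RAW R0: wait I3 write@20>
6) issue 24, read 25, done 27, write 28  <WAW R1: wait I5 write@23>
7) issue 25, read 26, done 29, write 30
8) issue 26, read 31, done 38, write 39  <RAW R3: wait I7 write@30>

cycle = 25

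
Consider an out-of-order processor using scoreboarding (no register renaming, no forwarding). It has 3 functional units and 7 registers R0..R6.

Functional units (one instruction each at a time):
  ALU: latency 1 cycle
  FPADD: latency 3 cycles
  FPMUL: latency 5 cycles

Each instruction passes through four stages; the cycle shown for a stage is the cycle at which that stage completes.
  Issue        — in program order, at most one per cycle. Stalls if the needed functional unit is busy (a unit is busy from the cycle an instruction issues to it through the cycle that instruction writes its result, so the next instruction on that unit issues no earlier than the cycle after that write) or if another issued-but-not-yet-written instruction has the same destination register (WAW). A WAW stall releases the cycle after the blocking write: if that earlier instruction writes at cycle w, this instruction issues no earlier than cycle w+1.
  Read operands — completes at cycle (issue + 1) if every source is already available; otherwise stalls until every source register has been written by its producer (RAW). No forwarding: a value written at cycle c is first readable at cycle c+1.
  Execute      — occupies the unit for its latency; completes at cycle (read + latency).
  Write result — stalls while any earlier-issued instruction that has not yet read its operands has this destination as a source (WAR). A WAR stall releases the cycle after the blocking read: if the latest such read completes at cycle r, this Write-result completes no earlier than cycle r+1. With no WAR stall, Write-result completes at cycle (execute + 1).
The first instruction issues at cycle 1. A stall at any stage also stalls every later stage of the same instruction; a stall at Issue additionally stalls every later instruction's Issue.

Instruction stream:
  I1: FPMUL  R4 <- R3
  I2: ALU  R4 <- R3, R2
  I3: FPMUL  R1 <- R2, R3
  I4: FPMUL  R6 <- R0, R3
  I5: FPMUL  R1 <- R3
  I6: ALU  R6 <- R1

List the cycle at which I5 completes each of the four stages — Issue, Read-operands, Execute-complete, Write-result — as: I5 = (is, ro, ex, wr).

I5 = (26, 27, 32, 33)

  I1 | 1 | 2 | 7 | 8
  I2 | 9 | 10 | 11 | 12   WAW R4: wait I1 write@8
  I3 | 10 | 11 | 16 | 17
  I4 | 18 | 19 | 24 | 25   struct: FPMUL busy until I3 writes@17
  I5 | 26 | 27 | 32 | 33   struct: FPMUL busy until I4 writes@25
  I6 | 27 | 34 | 35 | 36   RAW R1: wait I5 write@33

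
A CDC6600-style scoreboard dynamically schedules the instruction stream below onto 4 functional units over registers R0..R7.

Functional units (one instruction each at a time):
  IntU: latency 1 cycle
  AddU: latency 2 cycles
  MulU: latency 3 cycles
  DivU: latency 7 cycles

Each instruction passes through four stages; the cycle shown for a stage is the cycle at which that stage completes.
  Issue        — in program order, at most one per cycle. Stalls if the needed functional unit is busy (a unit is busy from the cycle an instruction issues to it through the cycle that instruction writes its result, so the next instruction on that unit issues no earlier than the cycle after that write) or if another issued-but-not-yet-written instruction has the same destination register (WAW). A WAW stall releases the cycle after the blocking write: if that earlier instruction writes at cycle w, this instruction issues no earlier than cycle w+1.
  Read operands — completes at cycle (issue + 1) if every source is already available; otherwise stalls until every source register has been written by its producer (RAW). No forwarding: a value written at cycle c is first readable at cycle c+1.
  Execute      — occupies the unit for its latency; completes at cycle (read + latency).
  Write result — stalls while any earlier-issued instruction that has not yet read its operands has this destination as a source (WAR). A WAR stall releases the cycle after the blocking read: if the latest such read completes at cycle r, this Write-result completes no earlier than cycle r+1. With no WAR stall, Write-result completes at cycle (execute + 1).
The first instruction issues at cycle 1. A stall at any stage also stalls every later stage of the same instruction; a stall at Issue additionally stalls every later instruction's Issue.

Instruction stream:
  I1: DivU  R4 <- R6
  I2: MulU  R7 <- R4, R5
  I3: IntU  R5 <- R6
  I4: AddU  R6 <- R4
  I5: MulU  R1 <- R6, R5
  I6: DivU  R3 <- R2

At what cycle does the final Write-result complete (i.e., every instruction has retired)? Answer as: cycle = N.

cycle = 26

I1: IS=1 RO=2 EX=9 WR=10
I2: IS=2 RO=11 EX=14 WR=15  [RAW R4: wait I1 write@10]
I3: IS=3 RO=4 EX=5 WR=12  [WAR R5: wait I2 read@11]
I4: IS=4 RO=11 EX=13 WR=14  [RAW R4: wait I1 write@10]
I5: IS=16 RO=17 EX=20 WR=21  [struct: MulU busy until I2 writes@15]
I6: IS=17 RO=18 EX=25 WR=26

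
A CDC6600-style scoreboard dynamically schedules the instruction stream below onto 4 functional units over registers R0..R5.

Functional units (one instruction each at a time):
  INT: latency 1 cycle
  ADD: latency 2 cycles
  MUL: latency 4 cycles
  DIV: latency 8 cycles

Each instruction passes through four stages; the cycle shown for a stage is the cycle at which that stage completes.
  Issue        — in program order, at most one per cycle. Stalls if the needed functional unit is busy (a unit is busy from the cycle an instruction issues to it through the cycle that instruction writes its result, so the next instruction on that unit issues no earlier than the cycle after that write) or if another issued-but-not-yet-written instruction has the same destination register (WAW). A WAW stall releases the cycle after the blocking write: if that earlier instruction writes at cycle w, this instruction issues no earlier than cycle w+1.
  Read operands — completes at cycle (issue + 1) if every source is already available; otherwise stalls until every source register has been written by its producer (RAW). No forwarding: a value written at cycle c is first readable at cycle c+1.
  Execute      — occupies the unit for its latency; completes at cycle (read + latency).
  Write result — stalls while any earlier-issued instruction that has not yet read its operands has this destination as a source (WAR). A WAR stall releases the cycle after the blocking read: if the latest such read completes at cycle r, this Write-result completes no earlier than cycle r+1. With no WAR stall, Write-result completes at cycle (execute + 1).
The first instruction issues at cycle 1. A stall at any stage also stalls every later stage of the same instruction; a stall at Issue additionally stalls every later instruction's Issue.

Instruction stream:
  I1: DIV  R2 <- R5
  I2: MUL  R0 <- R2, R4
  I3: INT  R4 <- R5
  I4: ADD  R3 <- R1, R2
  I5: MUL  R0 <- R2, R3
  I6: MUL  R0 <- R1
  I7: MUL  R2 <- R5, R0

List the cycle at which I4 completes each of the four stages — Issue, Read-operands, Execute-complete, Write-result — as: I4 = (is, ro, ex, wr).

I1: IS=1 RO=2 EX=10 WR=11
I2: IS=2 RO=12 EX=16 WR=17  [RAW R2: wait I1 write@11]
I3: IS=3 RO=4 EX=5 WR=13  [WAR R4: wait I2 read@12]
I4: IS=4 RO=12 EX=14 WR=15  [RAW R2: wait I1 write@11]
I5: IS=18 RO=19 EX=23 WR=24  [struct: MUL busy until I2 writes@17]
I6: IS=25 RO=26 EX=30 WR=31  [struct: MUL busy until I5 writes@24]
I7: IS=32 RO=33 EX=37 WR=38  [struct: MUL busy until I6 writes@31]

I4 = (4, 12, 14, 15)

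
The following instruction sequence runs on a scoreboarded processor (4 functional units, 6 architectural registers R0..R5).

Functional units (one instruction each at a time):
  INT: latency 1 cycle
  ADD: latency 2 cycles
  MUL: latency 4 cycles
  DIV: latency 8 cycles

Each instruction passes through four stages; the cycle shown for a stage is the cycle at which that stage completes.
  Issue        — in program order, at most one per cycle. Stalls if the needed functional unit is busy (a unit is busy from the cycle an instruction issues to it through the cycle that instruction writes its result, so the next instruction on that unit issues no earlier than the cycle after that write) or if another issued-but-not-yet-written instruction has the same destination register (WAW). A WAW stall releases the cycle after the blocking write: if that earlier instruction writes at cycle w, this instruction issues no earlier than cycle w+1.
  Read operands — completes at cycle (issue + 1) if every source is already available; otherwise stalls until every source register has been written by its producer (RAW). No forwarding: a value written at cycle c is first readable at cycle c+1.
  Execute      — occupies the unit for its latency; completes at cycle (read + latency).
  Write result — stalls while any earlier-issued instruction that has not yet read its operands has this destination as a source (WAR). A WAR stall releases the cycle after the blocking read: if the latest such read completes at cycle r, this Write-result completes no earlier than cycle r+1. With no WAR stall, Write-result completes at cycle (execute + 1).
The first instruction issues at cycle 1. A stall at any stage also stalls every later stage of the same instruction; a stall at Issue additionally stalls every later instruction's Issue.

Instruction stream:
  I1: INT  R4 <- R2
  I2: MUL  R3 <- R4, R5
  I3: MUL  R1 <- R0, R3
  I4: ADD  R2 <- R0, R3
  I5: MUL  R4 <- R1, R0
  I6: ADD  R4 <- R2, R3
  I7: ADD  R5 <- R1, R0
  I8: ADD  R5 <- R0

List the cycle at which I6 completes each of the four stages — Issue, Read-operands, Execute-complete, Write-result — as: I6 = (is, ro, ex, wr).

t=1  I1 issues→INT
t=2  I1 reads, I2 issues→MUL
t=3  I1 exec-done
t=4  I1 writes R4
t=5  I2 reads
t=9  I2 exec-done
t=10  I2 writes R3
t=11  I3 issues→MUL
t=12  I3 reads, I4 issues→ADD
t=13  I4 reads
t=15  I4 exec-done
t=16  I3 exec-done, I4 writes R2
t=17  I3 writes R1
t=18  I5 issues→MUL
t=19  I5 reads
t=23  I5 exec-done
t=24  I5 writes R4
t=25  I6 issues→ADD
t=26  I6 reads
t=28  I6 exec-done
t=29  I6 writes R4
t=30  I7 issues→ADD
t=31  I7 reads
t=33  I7 exec-done
t=34  I7 writes R5
t=35  I8 issues→ADD
t=36  I8 reads
t=38  I8 exec-done
t=39  I8 writes R5

I6 = (25, 26, 28, 29)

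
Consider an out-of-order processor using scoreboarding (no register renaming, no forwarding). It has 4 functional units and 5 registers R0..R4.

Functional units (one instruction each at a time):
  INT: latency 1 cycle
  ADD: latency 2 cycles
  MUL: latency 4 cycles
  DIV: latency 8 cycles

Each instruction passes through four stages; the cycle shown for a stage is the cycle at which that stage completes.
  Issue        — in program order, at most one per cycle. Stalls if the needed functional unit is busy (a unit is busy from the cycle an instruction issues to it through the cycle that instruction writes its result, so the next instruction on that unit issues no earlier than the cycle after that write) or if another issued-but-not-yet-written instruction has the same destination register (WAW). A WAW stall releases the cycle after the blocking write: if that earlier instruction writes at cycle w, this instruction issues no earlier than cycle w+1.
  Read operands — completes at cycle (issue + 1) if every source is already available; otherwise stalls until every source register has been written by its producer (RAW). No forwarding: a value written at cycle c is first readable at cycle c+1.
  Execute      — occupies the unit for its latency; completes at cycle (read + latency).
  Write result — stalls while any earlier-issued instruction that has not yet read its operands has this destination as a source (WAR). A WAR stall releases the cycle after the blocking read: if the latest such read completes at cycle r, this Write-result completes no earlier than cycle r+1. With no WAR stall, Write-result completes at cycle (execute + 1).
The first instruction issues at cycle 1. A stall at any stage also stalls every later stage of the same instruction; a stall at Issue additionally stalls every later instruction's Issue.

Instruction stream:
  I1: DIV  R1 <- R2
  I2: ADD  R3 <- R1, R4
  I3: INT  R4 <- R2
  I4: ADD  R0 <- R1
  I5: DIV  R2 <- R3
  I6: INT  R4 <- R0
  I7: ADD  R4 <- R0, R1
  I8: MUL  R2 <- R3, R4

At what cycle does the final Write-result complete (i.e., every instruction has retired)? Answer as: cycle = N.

[1] I1→DIV
[2] I1 RO · I2→ADD
[3] I3→INT
[4] I3 RO
[5] I3 EX
[10] I1 EX
[11] I1 WR R1
[12] I2 RO
[13] I3 WR R4
[14] I2 EX
[15] I2 WR R3
[16] I4→ADD
[17] I4 RO · I5→DIV
[18] I5 RO · I6→INT
[19] I4 EX
[20] I4 WR R0
[21] I6 RO
[22] I6 EX
[23] I6 WR R4
[24] I7→ADD
[25] I7 RO
[26] I5 EX
[27] I5 WR R2 · I7 EX
[28] I7 WR R4 · I8→MUL
[29] I8 RO
[33] I8 EX
[34] I8 WR R2

cycle = 34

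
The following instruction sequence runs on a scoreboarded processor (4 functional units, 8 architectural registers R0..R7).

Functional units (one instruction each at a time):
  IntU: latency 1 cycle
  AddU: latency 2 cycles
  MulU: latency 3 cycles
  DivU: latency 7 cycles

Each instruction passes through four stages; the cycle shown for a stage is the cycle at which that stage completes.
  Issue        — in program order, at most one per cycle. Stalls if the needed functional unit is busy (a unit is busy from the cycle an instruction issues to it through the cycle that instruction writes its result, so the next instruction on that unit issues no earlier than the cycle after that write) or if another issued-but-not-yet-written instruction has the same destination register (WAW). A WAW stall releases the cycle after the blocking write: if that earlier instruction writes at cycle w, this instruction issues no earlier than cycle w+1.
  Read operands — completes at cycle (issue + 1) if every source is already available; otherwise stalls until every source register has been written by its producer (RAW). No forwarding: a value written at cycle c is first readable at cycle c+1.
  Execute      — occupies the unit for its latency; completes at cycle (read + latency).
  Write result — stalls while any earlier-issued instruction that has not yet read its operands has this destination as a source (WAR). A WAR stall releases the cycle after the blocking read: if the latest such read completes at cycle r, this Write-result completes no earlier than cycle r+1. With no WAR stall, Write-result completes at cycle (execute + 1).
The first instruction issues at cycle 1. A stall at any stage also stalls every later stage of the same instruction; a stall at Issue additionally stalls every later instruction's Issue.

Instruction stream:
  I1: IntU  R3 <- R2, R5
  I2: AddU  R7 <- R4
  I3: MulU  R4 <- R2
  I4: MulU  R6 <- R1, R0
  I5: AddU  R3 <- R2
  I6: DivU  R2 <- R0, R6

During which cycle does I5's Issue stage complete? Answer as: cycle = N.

cycle = 10

1) issue 1, read 2, done 3, write 4
2) issue 2, read 3, done 5, write 6
3) issue 3, read 4, done 7, write 8
4) issue 9, read 10, done 13, write 14  <struct: MulU busy until I3 writes@8>
5) issue 10, read 11, done 13, write 14
6) issue 11, read 15, done 22, write 23  <RAW R6: wait I4 write@14>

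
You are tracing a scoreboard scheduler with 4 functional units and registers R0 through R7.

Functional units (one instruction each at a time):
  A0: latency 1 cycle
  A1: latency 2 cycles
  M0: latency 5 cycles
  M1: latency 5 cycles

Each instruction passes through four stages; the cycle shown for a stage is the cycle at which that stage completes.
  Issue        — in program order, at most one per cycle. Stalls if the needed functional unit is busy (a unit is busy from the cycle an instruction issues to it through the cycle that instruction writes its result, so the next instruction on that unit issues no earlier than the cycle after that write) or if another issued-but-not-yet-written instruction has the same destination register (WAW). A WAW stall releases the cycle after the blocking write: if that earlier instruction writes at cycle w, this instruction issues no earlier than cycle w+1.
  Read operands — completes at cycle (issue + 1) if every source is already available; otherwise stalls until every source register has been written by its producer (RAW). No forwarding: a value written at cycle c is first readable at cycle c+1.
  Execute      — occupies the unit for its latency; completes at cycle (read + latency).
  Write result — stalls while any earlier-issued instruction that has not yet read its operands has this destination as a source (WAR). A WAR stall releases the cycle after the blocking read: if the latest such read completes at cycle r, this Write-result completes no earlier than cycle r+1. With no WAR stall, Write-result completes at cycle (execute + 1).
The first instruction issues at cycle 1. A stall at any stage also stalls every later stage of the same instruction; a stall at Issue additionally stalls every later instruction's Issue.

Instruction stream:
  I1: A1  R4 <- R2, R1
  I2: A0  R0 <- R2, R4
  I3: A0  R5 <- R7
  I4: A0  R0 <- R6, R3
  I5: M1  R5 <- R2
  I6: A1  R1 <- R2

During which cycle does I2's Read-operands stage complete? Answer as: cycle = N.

cycle = 6

1) issue 1, read 2, done 4, write 5
2) issue 2, read 6, done 7, write 8  <RAW R4: wait I1 write@5>
3) issue 9, read 10, done 11, write 12  <struct: A0 busy until I2 writes@8>
4) issue 13, read 14, done 15, write 16  <struct: A0 busy until I3 writes@12>
5) issue 14, read 15, done 20, write 21
6) issue 15, read 16, done 18, write 19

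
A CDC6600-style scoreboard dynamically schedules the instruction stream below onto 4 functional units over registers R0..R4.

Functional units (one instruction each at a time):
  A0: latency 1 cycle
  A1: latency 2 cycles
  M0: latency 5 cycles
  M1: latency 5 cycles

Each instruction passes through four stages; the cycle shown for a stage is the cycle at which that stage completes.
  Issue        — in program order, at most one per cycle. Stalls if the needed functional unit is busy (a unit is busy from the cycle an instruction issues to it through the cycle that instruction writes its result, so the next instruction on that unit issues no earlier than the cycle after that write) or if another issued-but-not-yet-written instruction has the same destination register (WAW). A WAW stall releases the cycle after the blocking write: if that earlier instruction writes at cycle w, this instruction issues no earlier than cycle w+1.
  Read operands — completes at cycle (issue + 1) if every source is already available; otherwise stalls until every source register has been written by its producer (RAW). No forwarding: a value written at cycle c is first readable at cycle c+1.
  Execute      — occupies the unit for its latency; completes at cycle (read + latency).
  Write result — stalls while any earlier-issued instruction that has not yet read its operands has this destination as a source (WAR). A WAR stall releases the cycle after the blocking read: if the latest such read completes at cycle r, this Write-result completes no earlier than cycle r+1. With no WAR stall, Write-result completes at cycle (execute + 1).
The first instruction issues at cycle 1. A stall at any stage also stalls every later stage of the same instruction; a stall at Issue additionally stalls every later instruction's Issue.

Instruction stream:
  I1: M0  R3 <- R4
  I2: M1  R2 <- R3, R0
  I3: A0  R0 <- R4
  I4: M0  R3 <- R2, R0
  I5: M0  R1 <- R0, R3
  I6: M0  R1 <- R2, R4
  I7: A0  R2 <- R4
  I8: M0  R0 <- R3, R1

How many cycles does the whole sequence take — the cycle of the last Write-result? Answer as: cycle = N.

I1 -> (1, 2, 7, 8)
I2 -> (2, 9, 14, 15)  // RAW R3: wait I1 write@8
I3 -> (3, 4, 5, 10)  // WAR R0: wait I2 read@9
I4 -> (9, 16, 21, 22)  // struct: M0 busy until I1 writes@8, RAW R2: wait I2 write@15
I5 -> (23, 24, 29, 30)  // struct: M0 busy until I4 writes@22
I6 -> (31, 32, 37, 38)  // struct: M0 busy until I5 writes@30
I7 -> (32, 33, 34, 35)
I8 -> (39, 40, 45, 46)  // struct: M0 busy until I6 writes@38

cycle = 46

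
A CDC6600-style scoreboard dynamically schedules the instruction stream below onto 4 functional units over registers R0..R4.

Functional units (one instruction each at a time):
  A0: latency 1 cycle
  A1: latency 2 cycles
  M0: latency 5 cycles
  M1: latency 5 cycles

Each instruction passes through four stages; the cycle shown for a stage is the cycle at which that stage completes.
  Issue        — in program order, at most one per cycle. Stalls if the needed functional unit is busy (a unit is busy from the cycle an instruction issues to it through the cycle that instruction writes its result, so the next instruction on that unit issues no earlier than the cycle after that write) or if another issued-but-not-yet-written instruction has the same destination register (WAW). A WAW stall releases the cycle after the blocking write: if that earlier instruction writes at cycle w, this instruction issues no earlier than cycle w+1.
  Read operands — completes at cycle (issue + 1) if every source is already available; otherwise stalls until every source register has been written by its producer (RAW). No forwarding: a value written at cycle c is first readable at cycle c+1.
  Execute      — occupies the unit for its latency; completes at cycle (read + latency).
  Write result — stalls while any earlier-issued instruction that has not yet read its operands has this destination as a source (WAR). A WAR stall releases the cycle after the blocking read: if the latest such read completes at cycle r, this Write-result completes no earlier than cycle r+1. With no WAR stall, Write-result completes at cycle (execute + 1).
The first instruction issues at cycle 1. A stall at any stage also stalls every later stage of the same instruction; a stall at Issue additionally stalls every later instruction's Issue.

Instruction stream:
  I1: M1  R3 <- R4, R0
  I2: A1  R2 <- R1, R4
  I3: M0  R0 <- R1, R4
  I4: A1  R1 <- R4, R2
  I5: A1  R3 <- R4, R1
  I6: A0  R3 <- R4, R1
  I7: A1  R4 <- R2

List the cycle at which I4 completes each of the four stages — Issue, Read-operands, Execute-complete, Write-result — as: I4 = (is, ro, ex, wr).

[1] I1→M1
[2] I1 RO · I2→A1
[3] I2 RO · I3→M0
[4] I3 RO
[5] I2 EX
[6] I2 WR R2
[7] I1 EX · I4→A1
[8] I1 WR R3 · I4 RO
[9] I3 EX
[10] I3 WR R0 · I4 EX
[11] I4 WR R1
[12] I5→A1
[13] I5 RO
[15] I5 EX
[16] I5 WR R3
[17] I6→A0
[18] I6 RO · I7→A1
[19] I6 EX · I7 RO
[20] I6 WR R3
[21] I7 EX
[22] I7 WR R4

I4 = (7, 8, 10, 11)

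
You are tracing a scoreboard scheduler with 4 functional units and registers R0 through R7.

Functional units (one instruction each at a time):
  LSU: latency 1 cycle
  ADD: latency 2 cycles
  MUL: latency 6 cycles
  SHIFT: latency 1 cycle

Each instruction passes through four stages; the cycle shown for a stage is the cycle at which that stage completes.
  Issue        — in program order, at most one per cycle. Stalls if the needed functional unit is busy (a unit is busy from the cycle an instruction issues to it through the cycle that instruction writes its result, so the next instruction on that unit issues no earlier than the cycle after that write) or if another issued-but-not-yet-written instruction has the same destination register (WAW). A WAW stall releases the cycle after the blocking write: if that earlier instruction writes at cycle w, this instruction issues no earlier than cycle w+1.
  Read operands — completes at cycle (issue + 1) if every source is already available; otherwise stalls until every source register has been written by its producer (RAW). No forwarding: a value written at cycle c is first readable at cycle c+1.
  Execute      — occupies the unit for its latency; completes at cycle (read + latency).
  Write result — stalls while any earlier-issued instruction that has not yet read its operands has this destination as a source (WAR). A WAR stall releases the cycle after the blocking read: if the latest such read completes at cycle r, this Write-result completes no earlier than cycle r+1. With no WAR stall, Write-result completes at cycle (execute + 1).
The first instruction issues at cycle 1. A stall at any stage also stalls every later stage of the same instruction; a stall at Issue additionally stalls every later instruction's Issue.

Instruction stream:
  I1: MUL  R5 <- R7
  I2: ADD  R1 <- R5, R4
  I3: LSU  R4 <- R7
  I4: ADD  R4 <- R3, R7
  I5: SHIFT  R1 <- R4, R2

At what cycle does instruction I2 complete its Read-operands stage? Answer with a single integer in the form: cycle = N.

I1: IS=1 RO=2 EX=8 WR=9
I2: IS=2 RO=10 EX=12 WR=13  [RAW R5: wait I1 write@9]
I3: IS=3 RO=4 EX=5 WR=11  [WAR R4: wait I2 read@10]
I4: IS=14 RO=15 EX=17 WR=18  [struct: ADD busy until I2 writes@13]
I5: IS=15 RO=19 EX=20 WR=21  [RAW R4: wait I4 write@18]

cycle = 10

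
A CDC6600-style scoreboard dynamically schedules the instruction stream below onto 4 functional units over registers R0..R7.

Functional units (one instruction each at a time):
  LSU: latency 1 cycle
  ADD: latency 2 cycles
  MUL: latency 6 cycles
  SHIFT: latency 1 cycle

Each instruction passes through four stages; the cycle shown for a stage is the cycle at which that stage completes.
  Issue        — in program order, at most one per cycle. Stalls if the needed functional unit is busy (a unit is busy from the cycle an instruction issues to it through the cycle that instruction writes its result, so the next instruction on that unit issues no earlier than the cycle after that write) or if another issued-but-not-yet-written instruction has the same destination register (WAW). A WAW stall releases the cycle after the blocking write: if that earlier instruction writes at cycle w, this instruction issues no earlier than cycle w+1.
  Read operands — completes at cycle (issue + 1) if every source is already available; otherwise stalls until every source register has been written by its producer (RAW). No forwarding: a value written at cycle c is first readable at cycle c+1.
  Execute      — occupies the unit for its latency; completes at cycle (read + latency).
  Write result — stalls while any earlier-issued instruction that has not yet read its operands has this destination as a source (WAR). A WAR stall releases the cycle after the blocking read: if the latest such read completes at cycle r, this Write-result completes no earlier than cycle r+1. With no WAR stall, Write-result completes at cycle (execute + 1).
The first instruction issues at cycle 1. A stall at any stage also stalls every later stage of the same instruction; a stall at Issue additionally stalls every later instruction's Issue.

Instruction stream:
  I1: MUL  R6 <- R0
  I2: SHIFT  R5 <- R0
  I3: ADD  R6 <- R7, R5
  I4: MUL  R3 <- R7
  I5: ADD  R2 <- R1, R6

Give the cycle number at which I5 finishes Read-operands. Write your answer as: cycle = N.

cycle = 16

1) issue 1, read 2, done 8, write 9
2) issue 2, read 3, done 4, write 5
3) issue 10, read 11, done 13, write 14  <WAW R6: wait I1 write@9>
4) issue 11, read 12, done 18, write 19
5) issue 15, read 16, done 18, write 19  <struct: ADD busy until I3 writes@14>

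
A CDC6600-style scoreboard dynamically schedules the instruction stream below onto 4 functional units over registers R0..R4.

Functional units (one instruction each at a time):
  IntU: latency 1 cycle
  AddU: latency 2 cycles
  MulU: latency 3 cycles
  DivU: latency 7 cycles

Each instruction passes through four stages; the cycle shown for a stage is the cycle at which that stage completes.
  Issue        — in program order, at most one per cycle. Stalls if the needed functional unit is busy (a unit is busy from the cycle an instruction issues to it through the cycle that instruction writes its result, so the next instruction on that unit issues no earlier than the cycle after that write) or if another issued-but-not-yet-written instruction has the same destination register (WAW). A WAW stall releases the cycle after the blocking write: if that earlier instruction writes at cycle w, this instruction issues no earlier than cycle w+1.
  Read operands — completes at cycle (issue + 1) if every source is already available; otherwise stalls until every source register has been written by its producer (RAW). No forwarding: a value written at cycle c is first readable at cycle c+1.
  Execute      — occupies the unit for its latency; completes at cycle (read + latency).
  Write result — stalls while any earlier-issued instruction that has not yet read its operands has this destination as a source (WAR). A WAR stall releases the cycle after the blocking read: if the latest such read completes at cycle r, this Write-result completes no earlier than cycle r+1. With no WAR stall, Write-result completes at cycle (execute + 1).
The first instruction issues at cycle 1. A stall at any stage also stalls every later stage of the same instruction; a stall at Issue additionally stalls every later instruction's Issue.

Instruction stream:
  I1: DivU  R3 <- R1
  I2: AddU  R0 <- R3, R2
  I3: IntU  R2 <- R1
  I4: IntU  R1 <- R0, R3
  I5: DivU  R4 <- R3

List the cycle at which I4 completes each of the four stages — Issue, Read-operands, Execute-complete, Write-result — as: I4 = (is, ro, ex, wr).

t=1  I1 issues→DivU
t=2  I1 reads | I2 issues→AddU
t=3  I3 issues→IntU
t=4  I3 reads
t=5  I3 exec-done
t=9  I1 exec-done
t=10  I1 writes R3
t=11  I2 reads
t=12  I3 writes R2
t=13  I2 exec-done | I4 issues→IntU
t=14  I2 writes R0 | I5 issues→DivU
t=15  I4 reads | I5 reads
t=16  I4 exec-done
t=17  I4 writes R1
t=22  I5 exec-done
t=23  I5 writes R4

I4 = (13, 15, 16, 17)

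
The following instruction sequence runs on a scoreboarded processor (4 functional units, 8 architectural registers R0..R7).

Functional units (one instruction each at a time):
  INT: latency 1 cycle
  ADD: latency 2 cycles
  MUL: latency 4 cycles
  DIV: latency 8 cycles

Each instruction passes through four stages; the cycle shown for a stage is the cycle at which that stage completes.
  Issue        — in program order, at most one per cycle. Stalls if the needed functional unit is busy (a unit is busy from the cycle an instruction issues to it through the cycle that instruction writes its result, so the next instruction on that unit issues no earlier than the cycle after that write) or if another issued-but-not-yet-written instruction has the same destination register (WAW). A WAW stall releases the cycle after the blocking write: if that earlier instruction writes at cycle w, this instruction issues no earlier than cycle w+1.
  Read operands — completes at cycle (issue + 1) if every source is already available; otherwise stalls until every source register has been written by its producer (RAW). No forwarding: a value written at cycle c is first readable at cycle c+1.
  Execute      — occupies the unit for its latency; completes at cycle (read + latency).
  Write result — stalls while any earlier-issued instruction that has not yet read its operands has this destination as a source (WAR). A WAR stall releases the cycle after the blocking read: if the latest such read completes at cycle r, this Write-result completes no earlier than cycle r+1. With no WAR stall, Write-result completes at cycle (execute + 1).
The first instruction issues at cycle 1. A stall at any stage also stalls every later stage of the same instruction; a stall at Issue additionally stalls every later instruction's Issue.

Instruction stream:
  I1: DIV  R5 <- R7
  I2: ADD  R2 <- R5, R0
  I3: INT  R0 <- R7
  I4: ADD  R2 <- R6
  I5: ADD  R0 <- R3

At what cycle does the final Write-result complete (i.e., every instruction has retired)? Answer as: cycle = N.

c1: issue I1 (DIV)
c2: I1 read-ops; issue I2 (ADD)
c3: issue I3 (INT)
c4: I3 read-ops
c5: I3 finished on INT
c10: I1 finished on DIV
c11: I1→R5
c12: I2 read-ops
c13: I3→R0
c14: I2 finished on ADD
c15: I2→R2
c16: issue I4 (ADD)
c17: I4 read-ops
c19: I4 finished on ADD
c20: I4→R2
c21: issue I5 (ADD)
c22: I5 read-ops
c24: I5 finished on ADD
c25: I5→R0

cycle = 25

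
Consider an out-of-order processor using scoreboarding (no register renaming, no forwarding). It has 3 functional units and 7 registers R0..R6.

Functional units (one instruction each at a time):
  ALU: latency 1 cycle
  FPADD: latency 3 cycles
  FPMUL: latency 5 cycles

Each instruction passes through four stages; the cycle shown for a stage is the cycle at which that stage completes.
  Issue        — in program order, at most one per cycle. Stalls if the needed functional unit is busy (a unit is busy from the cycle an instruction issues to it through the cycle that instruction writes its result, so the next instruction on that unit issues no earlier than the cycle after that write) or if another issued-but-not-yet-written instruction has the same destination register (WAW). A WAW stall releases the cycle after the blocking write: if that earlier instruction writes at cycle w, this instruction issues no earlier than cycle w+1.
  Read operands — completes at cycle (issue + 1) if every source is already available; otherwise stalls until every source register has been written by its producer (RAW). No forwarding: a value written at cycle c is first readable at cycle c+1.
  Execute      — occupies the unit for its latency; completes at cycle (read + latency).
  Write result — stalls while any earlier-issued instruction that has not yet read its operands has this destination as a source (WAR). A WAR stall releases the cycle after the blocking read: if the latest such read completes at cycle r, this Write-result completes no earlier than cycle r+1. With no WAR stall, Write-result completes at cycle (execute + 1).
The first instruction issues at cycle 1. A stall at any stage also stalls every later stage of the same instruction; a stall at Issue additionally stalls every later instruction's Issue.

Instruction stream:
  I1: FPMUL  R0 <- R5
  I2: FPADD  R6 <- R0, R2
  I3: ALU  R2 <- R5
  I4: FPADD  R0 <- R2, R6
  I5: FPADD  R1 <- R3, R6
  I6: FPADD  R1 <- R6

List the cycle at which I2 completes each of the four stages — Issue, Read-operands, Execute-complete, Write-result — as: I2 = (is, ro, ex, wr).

  I1 | 1 | 2 | 7 | 8
  I2 | 2 | 9 | 12 | 13   RAW R0: wait I1 write@8
  I3 | 3 | 4 | 5 | 10   WAR R2: wait I2 read@9
  I4 | 14 | 15 | 18 | 19   struct: FPADD busy until I2 writes@13
  I5 | 20 | 21 | 24 | 25   struct: FPADD busy until I4 writes@19
  I6 | 26 | 27 | 30 | 31   struct: FPADD busy until I5 writes@25

I2 = (2, 9, 12, 13)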